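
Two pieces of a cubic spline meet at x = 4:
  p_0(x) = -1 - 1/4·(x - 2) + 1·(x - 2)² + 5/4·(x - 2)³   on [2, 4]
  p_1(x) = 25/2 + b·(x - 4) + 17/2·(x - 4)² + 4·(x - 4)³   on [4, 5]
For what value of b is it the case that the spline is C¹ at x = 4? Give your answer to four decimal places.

18.7500

p_0'(x) = -1/4 + 2·(x - 2) + 15/4·(x - 2)², so p_0'(4) = 75/4. On the right, p_1'(4) = b, so b = 75/4.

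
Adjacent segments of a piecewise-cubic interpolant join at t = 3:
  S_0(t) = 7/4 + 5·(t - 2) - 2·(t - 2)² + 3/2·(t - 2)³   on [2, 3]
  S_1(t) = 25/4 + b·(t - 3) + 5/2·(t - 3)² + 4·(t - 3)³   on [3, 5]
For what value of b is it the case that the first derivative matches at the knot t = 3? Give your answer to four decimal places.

5.5000

S_0'(t) = 5 - 4·(t - 2) + 9/2·(t - 2)², so S_0'(3) = 11/2. On the right, S_1'(3) = b, so b = 11/2.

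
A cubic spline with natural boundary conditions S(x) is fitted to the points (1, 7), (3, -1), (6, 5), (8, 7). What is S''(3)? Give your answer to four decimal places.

4.1538

Write m_i for S''(x_i). With h_i = 2, 3, 2 and divided differences Δ_i = -4, 2, 1, the continuity of S' gives the tridiagonal system
  2·m_0 + 10·m_1 + 3·m_2 = 6(Δ_1 - Δ_0) = 36
  3·m_1 + 10·m_2 + 2·m_3 = 6(Δ_2 - Δ_1) = -6
Natural end conditions: m_0 = m_3 = 0.
Solving: m_0 = 0, m_1 = 54/13, m_2 = -24/13, m_3 = 0.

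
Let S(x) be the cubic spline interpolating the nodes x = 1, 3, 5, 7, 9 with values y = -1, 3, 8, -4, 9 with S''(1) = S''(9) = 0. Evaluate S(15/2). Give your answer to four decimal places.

-3.3516

Put M_i = S'' at the i-th knot. Here h = (2, 2, 2, 2) and Δ = (2, 5/2, -6, 13/2), so the interior equations h_(i-1)·M_(i-1) + 2(h_(i-1)+h_i)·M_i + h_i·M_(i+1) = 6(Δ_i − Δ_(i-1)) read
  2·M_0 + 8·M_1 + 2·M_2 = 6(Δ_1 - Δ_0) = 3
  2·M_1 + 8·M_2 + 2·M_3 = 6(Δ_2 - Δ_1) = -51
  2·M_2 + 8·M_3 + 2·M_4 = 6(Δ_3 - Δ_2) = 75
Natural end conditions: M_0 = M_4 = 0.
Solving: M_0 = 0, M_1 = 81/28, M_2 = -141/14, M_3 = 333/28, M_4 = 0.
On [7, 9], S(x) = -4 - 10/7·(x - 7) + 333/56·(x - 7)² - 111/112·(x - 7)³.
With (x - 7) = 1/2: S(15/2) = -429/128.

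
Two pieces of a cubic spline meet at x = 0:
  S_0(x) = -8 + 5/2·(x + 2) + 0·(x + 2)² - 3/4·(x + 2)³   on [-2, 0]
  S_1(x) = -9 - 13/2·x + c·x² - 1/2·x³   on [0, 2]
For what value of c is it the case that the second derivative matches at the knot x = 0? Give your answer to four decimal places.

S_0''(x) = 0 - 9/2·(x + 2), so S_0''(0) = -9. On the right, S_1''(0) = 2c, so c = -9/2.

-4.5000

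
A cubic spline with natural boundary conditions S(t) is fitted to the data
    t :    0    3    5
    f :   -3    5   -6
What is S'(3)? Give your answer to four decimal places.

-2.2333

Put M_i = S'' at the i-th knot. Here h = (3, 2) and Δ = (8/3, -11/2), so the interior equations h_(i-1)·M_(i-1) + 2(h_(i-1)+h_i)·M_i + h_i·M_(i+1) = 6(Δ_i − Δ_(i-1)) read
  3·M_0 + 10·M_1 + 2·M_2 = 6(Δ_1 - Δ_0) = -49
Natural end conditions: M_0 = M_2 = 0.
Hence M_0 = 0, M_1 = -49/10, M_2 = 0.
On [3, 5], S'(t) = b_1 + 2c_1·(t - 3) + 3d_1·(t - 3)² with b_1 = Δ_1 - h_1(2M_1 + M_2)/6 = -67/30, c_1 = M_1/2 = -49/20, d_1 = (M_2 - M_1)/(6h_1) = 49/120. So S'(3) = -67/30.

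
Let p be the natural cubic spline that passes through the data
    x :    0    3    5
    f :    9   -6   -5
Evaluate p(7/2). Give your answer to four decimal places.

Write σ_i for p''(x_i). With h_i = 3, 2 and divided differences Δ_i = -5, 1/2, the continuity of p' gives the tridiagonal system
  3·σ_0 + 10·σ_1 + 2·σ_2 = 6(Δ_1 - Δ_0) = 33
Natural end conditions: σ_0 = σ_2 = 0.
Hence σ_0 = 0, σ_1 = 33/10, σ_2 = 0.
On [3, 5], p(x) = -6 - 17/10·(x - 3) + 33/20·(x - 3)² - 11/40·(x - 3)³.
With (x - 3) = 1/2: p(7/2) = -2071/320.

-6.4719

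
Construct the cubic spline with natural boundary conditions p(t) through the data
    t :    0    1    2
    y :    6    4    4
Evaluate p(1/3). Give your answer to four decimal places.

With M_i denoting the second derivative at x_i, h_i = 1, 1, and Δ_i = (y_(i+1) − y_i)/h_i = -2, 0:
  1·M_0 + 4·M_1 + 1·M_2 = 6(Δ_1 - Δ_0) = 12
Natural end conditions: M_0 = M_2 = 0.
Solving: M_0 = 0, M_1 = 3, M_2 = 0.
On [0, 1], p(t) = 6 - 5/2·t + 0·t² + 1/2·t³.
With t = 1/3: p(1/3) = 140/27.

5.1852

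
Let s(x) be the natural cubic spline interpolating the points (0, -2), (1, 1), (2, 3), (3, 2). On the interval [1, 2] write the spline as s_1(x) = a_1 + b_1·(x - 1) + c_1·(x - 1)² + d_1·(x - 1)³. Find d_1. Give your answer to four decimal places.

Let M_i = s''(x_i). Step sizes h_i = 1, 1, 1; slopes of the chords Δ_i = (y_(i+1) - y_i)/h_i = 3, 2, -1.
  1·M_0 + 4·M_1 + 1·M_2 = 6(Δ_1 - Δ_0) = -6
  1·M_1 + 4·M_2 + 1·M_3 = 6(Δ_2 - Δ_1) = -18
Natural end conditions: M_0 = M_3 = 0.
Forward elimination and back-substitution give M_0 = 0, M_1 = -2/5, M_2 = -22/5, M_3 = 0.
On [1, 2], with s_1(x) = a_1 + b_1·(x - 1) + c_1·(x - 1)² + d_1·(x - 1)³: c_1 = M_1/2 = -1/5, d_1 = (M_2 - M_1)/(6h_1) = -2/3, b_1 = Δ_1 - h_1(2M_1 + M_2)/6 = 43/15.

-0.6667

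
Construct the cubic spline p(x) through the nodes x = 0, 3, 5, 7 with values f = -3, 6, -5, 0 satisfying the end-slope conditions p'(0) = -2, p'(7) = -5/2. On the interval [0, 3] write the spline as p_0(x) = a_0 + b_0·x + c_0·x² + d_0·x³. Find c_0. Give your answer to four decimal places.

With M_i denoting the second derivative at x_i, h_i = 3, 2, 2, and Δ_i = (y_(i+1) − y_i)/h_i = 3, -11/2, 5/2:
  3·M_0 + 10·M_1 + 2·M_2 = 6(Δ_1 - Δ_0) = -51
  2·M_1 + 8·M_2 + 2·M_3 = 6(Δ_2 - Δ_1) = 48
Clamped end conditions give two more equations: 2h_0·M_0 + h_0·M_1 = 6(Δ_0 - p'(0)) = 30 and h_2·M_2 + 2h_2·M_3 = 6(p'(7) - Δ_2) = -30.
Forward elimination and back-substitution give M_0 = 381/37, M_1 = -392/37, M_2 = 445/37, M_3 = -500/37.
On [0, 3], with p_0(x) = a_0 + b_0·x + c_0·x² + d_0·x³: c_0 = M_0/2 = 381/74, d_0 = (M_1 - M_0)/(6h_0) = -773/666, b_0 = Δ_0 - h_0(2M_0 + M_1)/6 = -2.

5.1486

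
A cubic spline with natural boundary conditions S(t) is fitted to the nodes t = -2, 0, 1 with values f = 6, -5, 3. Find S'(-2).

-10

With M_i denoting the second derivative at x_i, h_i = 2, 1, and Δ_i = (y_(i+1) − y_i)/h_i = -11/2, 8:
  2·M_0 + 6·M_1 + 1·M_2 = 6(Δ_1 - Δ_0) = 81
Natural end conditions: M_0 = M_2 = 0.
Solving: M_0 = 0, M_1 = 27/2, M_2 = 0.
On [-2, 0], S'(t) = b_0 + 2c_0·(t + 2) + 3d_0·(t + 2)² with b_0 = Δ_0 - h_0(2M_0 + M_1)/6 = -10, c_0 = M_0/2 = 0, d_0 = (M_1 - M_0)/(6h_0) = 9/8. So S'(-2) = -10.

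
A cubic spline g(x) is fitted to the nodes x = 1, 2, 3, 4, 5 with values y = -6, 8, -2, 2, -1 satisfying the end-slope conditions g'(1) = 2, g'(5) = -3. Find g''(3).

43

Let M_i = g''(x_i). Step sizes h_i = 1, 1, 1, 1; slopes of the chords Δ_i = (y_(i+1) - y_i)/h_i = 14, -10, 4, -3.
  1·M_0 + 4·M_1 + 1·M_2 = 6(Δ_1 - Δ_0) = -144
  1·M_1 + 4·M_2 + 1·M_3 = 6(Δ_2 - Δ_1) = 84
  1·M_2 + 4·M_3 + 1·M_4 = 6(Δ_3 - Δ_2) = -42
Clamped end conditions give two more equations: 2h_0·M_0 + h_0·M_1 = 6(Δ_0 - g'(1)) = 72 and h_3·M_3 + 2h_3·M_4 = 6(g'(5) - Δ_3) = 0.
Solving the tridiagonal system: M_0 = 475/7, M_1 = -446/7, M_2 = 43, M_3 = -170/7, M_4 = 85/7.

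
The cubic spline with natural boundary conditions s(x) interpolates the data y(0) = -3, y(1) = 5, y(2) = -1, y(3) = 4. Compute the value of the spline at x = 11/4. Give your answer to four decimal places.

Write σ_i for s''(x_i). With h_i = 1, 1, 1 and divided differences Δ_i = 8, -6, 5, the continuity of s' gives the tridiagonal system
  1·σ_0 + 4·σ_1 + 1·σ_2 = 6(Δ_1 - Δ_0) = -84
  1·σ_1 + 4·σ_2 + 1·σ_3 = 6(Δ_2 - Δ_1) = 66
Natural end conditions: σ_0 = σ_3 = 0.
Hence σ_0 = 0, σ_1 = -134/5, σ_2 = 116/5, σ_3 = 0.
On [2, 3], s(x) = -1 - 41/15·(x - 2) + 58/5·(x - 2)² - 58/15·(x - 2)³.
With (x - 2) = 3/4: s(11/4) = 59/32.

1.8438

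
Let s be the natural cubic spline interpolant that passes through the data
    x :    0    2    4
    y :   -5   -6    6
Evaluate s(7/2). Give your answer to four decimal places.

Put M_i = s'' at the i-th knot. Here h = (2, 2) and Δ = (-1/2, 6), so the interior equations h_(i-1)·M_(i-1) + 2(h_(i-1)+h_i)·M_i + h_i·M_(i+1) = 6(Δ_i − Δ_(i-1)) read
  2·M_0 + 8·M_1 + 2·M_2 = 6(Δ_1 - Δ_0) = 39
Natural end conditions: M_0 = M_2 = 0.
Solving the tridiagonal system: M_0 = 0, M_1 = 39/8, M_2 = 0.
On [2, 4], s(x) = -6 + 11/4·(x - 2) + 39/16·(x - 2)² - 13/32·(x - 2)³.
With (x - 2) = 3/2: s(7/2) = 573/256.

2.2383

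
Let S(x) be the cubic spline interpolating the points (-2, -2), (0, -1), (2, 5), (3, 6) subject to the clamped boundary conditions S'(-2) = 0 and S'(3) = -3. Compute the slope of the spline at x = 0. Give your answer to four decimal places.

Let m_i = S''(x_i). Step sizes h_i = 2, 2, 1; slopes of the chords Δ_i = (y_(i+1) - y_i)/h_i = 1/2, 3, 1.
  2·m_0 + 8·m_1 + 2·m_2 = 6(Δ_1 - Δ_0) = 15
  2·m_1 + 6·m_2 + 1·m_3 = 6(Δ_2 - Δ_1) = -12
Clamped end conditions give two more equations: 2h_0·m_0 + h_0·m_1 = 6(Δ_0 - S'(-2)) = 3 and h_2·m_2 + 2h_2·m_3 = 6(S'(3) - Δ_2) = -24.
Forward elimination and back-substitution give m_0 = -15/46, m_1 = 99/46, m_2 = -18/23, m_3 = -267/23.
On [0, 2], S'(x) = b_1 + 2c_1·x + 3d_1·x² with b_1 = Δ_1 - h_1(2m_1 + m_2)/6 = 42/23, c_1 = m_1/2 = 99/92, d_1 = (m_2 - m_1)/(6h_1) = -45/184. So S'(0) = 42/23.

1.8261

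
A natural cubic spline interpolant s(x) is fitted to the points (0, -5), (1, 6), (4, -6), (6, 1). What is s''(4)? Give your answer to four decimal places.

Write M_i for s''(x_i). With h_i = 1, 3, 2 and divided differences Δ_i = 11, -4, 7/2, the continuity of s' gives the tridiagonal system
  1·M_0 + 8·M_1 + 3·M_2 = 6(Δ_1 - Δ_0) = -90
  3·M_1 + 10·M_2 + 2·M_3 = 6(Δ_2 - Δ_1) = 45
Natural end conditions: M_0 = M_3 = 0.
Hence M_0 = 0, M_1 = -1035/71, M_2 = 630/71, M_3 = 0.

8.8732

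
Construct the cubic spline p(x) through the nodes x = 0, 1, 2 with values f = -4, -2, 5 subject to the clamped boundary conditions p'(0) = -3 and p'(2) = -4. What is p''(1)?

With σ_i denoting the second derivative at x_i, h_i = 1, 1, and Δ_i = (y_(i+1) − y_i)/h_i = 2, 7:
  1·σ_0 + 4·σ_1 + 1·σ_2 = 6(Δ_1 - Δ_0) = 30
Clamped end conditions give two more equations: 2h_0·σ_0 + h_0·σ_1 = 6(Δ_0 - p'(0)) = 30 and h_1·σ_1 + 2h_1·σ_2 = 6(p'(2) - Δ_1) = -66.
Hence σ_0 = 7, σ_1 = 16, σ_2 = -41.

16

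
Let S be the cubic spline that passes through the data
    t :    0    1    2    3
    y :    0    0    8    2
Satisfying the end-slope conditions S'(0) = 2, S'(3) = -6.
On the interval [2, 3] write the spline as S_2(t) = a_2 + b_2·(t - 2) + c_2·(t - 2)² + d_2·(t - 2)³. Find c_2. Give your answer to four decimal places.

Write σ_i for S''(x_i). With h_i = 1, 1, 1 and divided differences Δ_i = 0, 8, -6, the continuity of S' gives the tridiagonal system
  1·σ_0 + 4·σ_1 + 1·σ_2 = 6(Δ_1 - Δ_0) = 48
  1·σ_1 + 4·σ_2 + 1·σ_3 = 6(Δ_2 - Δ_1) = -84
Clamped end conditions give two more equations: 2h_0·σ_0 + h_0·σ_1 = 6(Δ_0 - S'(0)) = -12 and h_2·σ_2 + 2h_2·σ_3 = 6(S'(3) - Δ_2) = 0.
Hence σ_0 = -272/15, σ_1 = 364/15, σ_2 = -464/15, σ_3 = 232/15.
On [2, 3], with S_2(t) = a_2 + b_2·(t - 2) + c_2·(t - 2)² + d_2·(t - 2)³: c_2 = σ_2/2 = -232/15, d_2 = (σ_3 - σ_2)/(6h_2) = 116/15, b_2 = Δ_2 - h_2(2σ_2 + σ_3)/6 = 26/15.

-15.4667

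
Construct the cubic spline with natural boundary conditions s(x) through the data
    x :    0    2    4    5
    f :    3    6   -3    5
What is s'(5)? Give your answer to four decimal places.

Let M_i = s''(x_i). Step sizes h_i = 2, 2, 1; slopes of the chords Δ_i = (y_(i+1) - y_i)/h_i = 3/2, -9/2, 8.
  2·M_0 + 8·M_1 + 2·M_2 = 6(Δ_1 - Δ_0) = -36
  2·M_1 + 6·M_2 + 1·M_3 = 6(Δ_2 - Δ_1) = 75
Natural end conditions: M_0 = M_3 = 0.
Solving the tridiagonal system: M_0 = 0, M_1 = -183/22, M_2 = 168/11, M_3 = 0.
On [4, 5], s'(x) = b_2 + 2c_2·(x - 4) + 3d_2·(x - 4)² with b_2 = Δ_2 - h_2(2M_2 + M_3)/6 = 32/11, c_2 = M_2/2 = 84/11, d_2 = (M_3 - M_2)/(6h_2) = -28/11. So s'(5) = 116/11.

10.5455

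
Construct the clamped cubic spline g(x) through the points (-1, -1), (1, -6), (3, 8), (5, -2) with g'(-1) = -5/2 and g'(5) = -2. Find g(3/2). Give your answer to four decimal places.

-2.8625

Put M_i = g'' at the i-th knot. Here h = (2, 2, 2) and Δ = (-5/2, 7, -5), so the interior equations h_(i-1)·M_(i-1) + 2(h_(i-1)+h_i)·M_i + h_i·M_(i+1) = 6(Δ_i − Δ_(i-1)) read
  2·M_0 + 8·M_1 + 2·M_2 = 6(Δ_1 - Δ_0) = 57
  2·M_1 + 8·M_2 + 2·M_3 = 6(Δ_2 - Δ_1) = -72
Clamped end conditions give two more equations: 2h_0·M_0 + h_0·M_1 = 6(Δ_0 - g'(-1)) = 0 and h_2·M_2 + 2h_2·M_3 = 6(g'(5) - Δ_2) = 18.
Hence M_0 = -187/30, M_1 = 187/15, M_2 = -227/15, M_3 = 181/15.
On [1, 3], g(x) = -6 + 56/15·(x - 1) + 187/30·(x - 1)² - 23/10·(x - 1)³.
With (x - 1) = 1/2: g(3/2) = -229/80.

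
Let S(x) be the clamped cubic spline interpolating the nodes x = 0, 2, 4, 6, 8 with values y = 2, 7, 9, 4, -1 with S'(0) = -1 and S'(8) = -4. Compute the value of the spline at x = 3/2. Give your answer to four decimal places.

Write σ_i for S''(x_i). With h_i = 2, 2, 2, 2 and divided differences Δ_i = 5/2, 1, -5/2, -5/2, the continuity of S' gives the tridiagonal system
  2·σ_0 + 8·σ_1 + 2·σ_2 = 6(Δ_1 - Δ_0) = -9
  2·σ_1 + 8·σ_2 + 2·σ_3 = 6(Δ_2 - Δ_1) = -21
  2·σ_2 + 8·σ_3 + 2·σ_4 = 6(Δ_3 - Δ_2) = 0
Clamped end conditions give two more equations: 2h_0·σ_0 + h_0·σ_1 = 6(Δ_0 - S'(0)) = 21 and h_3·σ_3 + 2h_3·σ_4 = 6(S'(8) - Δ_3) = -9.
Solving the tridiagonal system: σ_0 = 705/112, σ_1 = -117/56, σ_2 = -39/16, σ_3 = 75/56, σ_4 = -327/112.
On [0, 2], S(x) = 2 - 1·x + 705/224·x² - 313/448·x³.
With x = 3/2: S(3/2) = 18721/3584.

5.2235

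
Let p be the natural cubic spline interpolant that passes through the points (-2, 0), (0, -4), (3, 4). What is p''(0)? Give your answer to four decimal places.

Put σ_i = p'' at the i-th knot. Here h = (2, 3) and Δ = (-2, 8/3), so the interior equations h_(i-1)·σ_(i-1) + 2(h_(i-1)+h_i)·σ_i + h_i·σ_(i+1) = 6(Δ_i − Δ_(i-1)) read
  2·σ_0 + 10·σ_1 + 3·σ_2 = 6(Δ_1 - Δ_0) = 28
Natural end conditions: σ_0 = σ_2 = 0.
Hence σ_0 = 0, σ_1 = 14/5, σ_2 = 0.

2.8000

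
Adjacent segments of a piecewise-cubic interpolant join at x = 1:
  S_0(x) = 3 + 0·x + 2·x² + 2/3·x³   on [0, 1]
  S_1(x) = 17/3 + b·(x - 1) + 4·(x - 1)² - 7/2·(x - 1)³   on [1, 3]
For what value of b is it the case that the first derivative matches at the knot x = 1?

S_0'(x) = 0 + 4·x + 2·x², so S_0'(1) = 6. On the right, S_1'(1) = b, so b = 6.

6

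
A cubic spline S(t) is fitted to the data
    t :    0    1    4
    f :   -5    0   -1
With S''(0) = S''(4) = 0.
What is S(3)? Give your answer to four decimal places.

1.1111

With M_i denoting the second derivative at x_i, h_i = 1, 3, and Δ_i = (y_(i+1) − y_i)/h_i = 5, -1/3:
  1·M_0 + 8·M_1 + 3·M_2 = 6(Δ_1 - Δ_0) = -32
Natural end conditions: M_0 = M_2 = 0.
Hence M_0 = 0, M_1 = -4, M_2 = 0.
On [1, 4], S(t) = 0 + 11/3·(t - 1) - 2·(t - 1)² + 2/9·(t - 1)³.
With (t - 1) = 2: S(3) = 10/9.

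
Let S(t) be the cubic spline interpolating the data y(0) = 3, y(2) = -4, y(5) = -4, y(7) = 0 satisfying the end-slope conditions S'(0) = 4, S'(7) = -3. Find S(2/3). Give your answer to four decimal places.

3.1250

Write σ_i for S''(x_i). With h_i = 2, 3, 2 and divided differences Δ_i = -7/2, 0, 2, the continuity of S' gives the tridiagonal system
  2·σ_0 + 10·σ_1 + 3·σ_2 = 6(Δ_1 - Δ_0) = 21
  3·σ_1 + 10·σ_2 + 2·σ_3 = 6(Δ_2 - Δ_1) = 12
Clamped end conditions give two more equations: 2h_0·σ_0 + h_0·σ_1 = 6(Δ_0 - S'(0)) = -45 and h_2·σ_2 + 2h_2·σ_3 = 6(S'(7) - Δ_2) = -30.
Forward elimination and back-substitution give σ_0 = -429/32, σ_1 = 69/16, σ_2 = 25/16, σ_3 = -265/32.
On [0, 2], S(t) = 3 + 4·t - 429/64·t² + 189/128·t³.
With t = 2/3: S(2/3) = 25/8.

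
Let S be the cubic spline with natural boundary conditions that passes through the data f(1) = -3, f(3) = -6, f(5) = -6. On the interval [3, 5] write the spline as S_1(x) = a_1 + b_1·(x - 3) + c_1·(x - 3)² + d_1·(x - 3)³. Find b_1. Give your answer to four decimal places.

Let M_i = S''(x_i). Step sizes h_i = 2, 2; slopes of the chords Δ_i = (y_(i+1) - y_i)/h_i = -3/2, 0.
  2·M_0 + 8·M_1 + 2·M_2 = 6(Δ_1 - Δ_0) = 9
Natural end conditions: M_0 = M_2 = 0.
Hence M_0 = 0, M_1 = 9/8, M_2 = 0.
On [3, 5], with S_1(x) = a_1 + b_1·(x - 3) + c_1·(x - 3)² + d_1·(x - 3)³: c_1 = M_1/2 = 9/16, d_1 = (M_2 - M_1)/(6h_1) = -3/32, b_1 = Δ_1 - h_1(2M_1 + M_2)/6 = -3/4.

-0.7500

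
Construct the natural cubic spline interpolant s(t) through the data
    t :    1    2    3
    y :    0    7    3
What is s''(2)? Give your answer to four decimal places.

With σ_i denoting the second derivative at x_i, h_i = 1, 1, and Δ_i = (y_(i+1) − y_i)/h_i = 7, -4:
  1·σ_0 + 4·σ_1 + 1·σ_2 = 6(Δ_1 - Δ_0) = -66
Natural end conditions: σ_0 = σ_2 = 0.
Forward elimination and back-substitution give σ_0 = 0, σ_1 = -33/2, σ_2 = 0.

-16.5000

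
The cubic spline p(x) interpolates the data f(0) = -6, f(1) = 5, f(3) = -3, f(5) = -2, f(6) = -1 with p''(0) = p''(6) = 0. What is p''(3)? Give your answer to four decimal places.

With σ_i denoting the second derivative at x_i, h_i = 1, 2, 2, 1, and Δ_i = (y_(i+1) − y_i)/h_i = 11, -4, 1/2, 1:
  1·σ_0 + 6·σ_1 + 2·σ_2 = 6(Δ_1 - Δ_0) = -90
  2·σ_1 + 8·σ_2 + 2·σ_3 = 6(Δ_2 - Δ_1) = 27
  2·σ_2 + 6·σ_3 + 1·σ_4 = 6(Δ_3 - Δ_2) = 3
Natural end conditions: σ_0 = σ_4 = 0.
Solving: σ_0 = 0, σ_1 = -89/5, σ_2 = 42/5, σ_3 = -23/10, σ_4 = 0.

8.4000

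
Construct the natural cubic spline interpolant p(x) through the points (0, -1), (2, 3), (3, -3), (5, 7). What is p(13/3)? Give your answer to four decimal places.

Put σ_i = p'' at the i-th knot. Here h = (2, 1, 2) and Δ = (2, -6, 5), so the interior equations h_(i-1)·σ_(i-1) + 2(h_(i-1)+h_i)·σ_i + h_i·σ_(i+1) = 6(Δ_i − Δ_(i-1)) read
  2·σ_0 + 6·σ_1 + 1·σ_2 = 6(Δ_1 - Δ_0) = -48
  1·σ_1 + 6·σ_2 + 2·σ_3 = 6(Δ_2 - Δ_1) = 66
Natural end conditions: σ_0 = σ_3 = 0.
Hence σ_0 = 0, σ_1 = -354/35, σ_2 = 444/35, σ_3 = 0.
On [3, 5], p(x) = -3 - 121/35·(x - 3) + 222/35·(x - 3)² - 37/35·(x - 3)³.
With (x - 3) = 4/3: p(13/3) = 1097/945.

1.1608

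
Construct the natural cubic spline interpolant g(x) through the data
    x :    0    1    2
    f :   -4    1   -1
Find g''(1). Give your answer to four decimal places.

-10.5000

Let m_i = g''(x_i). Step sizes h_i = 1, 1; slopes of the chords Δ_i = (y_(i+1) - y_i)/h_i = 5, -2.
  1·m_0 + 4·m_1 + 1·m_2 = 6(Δ_1 - Δ_0) = -42
Natural end conditions: m_0 = m_2 = 0.
Hence m_0 = 0, m_1 = -21/2, m_2 = 0.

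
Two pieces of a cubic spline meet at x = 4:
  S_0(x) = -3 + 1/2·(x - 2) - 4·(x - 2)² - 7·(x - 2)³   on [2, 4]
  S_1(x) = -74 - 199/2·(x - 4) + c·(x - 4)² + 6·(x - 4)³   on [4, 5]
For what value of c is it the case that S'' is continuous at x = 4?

S_0''(x) = -8 - 42·(x - 2), so S_0''(4) = -92. On the right, S_1''(4) = 2c, so c = -46.

-46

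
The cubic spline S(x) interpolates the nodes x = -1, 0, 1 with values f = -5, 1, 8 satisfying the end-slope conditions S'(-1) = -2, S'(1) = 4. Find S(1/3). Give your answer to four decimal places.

3.8889

Write m_i for S''(x_i). With h_i = 1, 1 and divided differences Δ_i = 6, 7, the continuity of S' gives the tridiagonal system
  1·m_0 + 4·m_1 + 1·m_2 = 6(Δ_1 - Δ_0) = 6
Clamped end conditions give two more equations: 2h_0·m_0 + h_0·m_1 = 6(Δ_0 - S'(-1)) = 48 and h_1·m_1 + 2h_1·m_2 = 6(S'(1) - Δ_1) = -18.
Forward elimination and back-substitution give m_0 = 51/2, m_1 = -3, m_2 = -15/2.
On [0, 1], S(x) = 1 + 37/4·x - 3/2·x² - 3/4·x³.
With x = 1/3: S(1/3) = 35/9.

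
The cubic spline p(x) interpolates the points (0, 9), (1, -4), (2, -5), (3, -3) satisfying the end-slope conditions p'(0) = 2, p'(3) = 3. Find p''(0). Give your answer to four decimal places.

-62.5333

Put M_i = p'' at the i-th knot. Here h = (1, 1, 1) and Δ = (-13, -1, 2), so the interior equations h_(i-1)·M_(i-1) + 2(h_(i-1)+h_i)·M_i + h_i·M_(i+1) = 6(Δ_i − Δ_(i-1)) read
  1·M_0 + 4·M_1 + 1·M_2 = 6(Δ_1 - Δ_0) = 72
  1·M_1 + 4·M_2 + 1·M_3 = 6(Δ_2 - Δ_1) = 18
Clamped end conditions give two more equations: 2h_0·M_0 + h_0·M_1 = 6(Δ_0 - p'(0)) = -90 and h_2·M_2 + 2h_2·M_3 = 6(p'(3) - Δ_2) = 6.
Solving the tridiagonal system: M_0 = -938/15, M_1 = 526/15, M_2 = -86/15, M_3 = 88/15.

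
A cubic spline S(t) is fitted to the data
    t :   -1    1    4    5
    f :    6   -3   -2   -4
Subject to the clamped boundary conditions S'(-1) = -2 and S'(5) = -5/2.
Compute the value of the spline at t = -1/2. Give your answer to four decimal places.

Let M_i = S''(x_i). Step sizes h_i = 2, 3, 1; slopes of the chords Δ_i = (y_(i+1) - y_i)/h_i = -9/2, 1/3, -2.
  2·M_0 + 10·M_1 + 3·M_2 = 6(Δ_1 - Δ_0) = 29
  3·M_1 + 8·M_2 + 1·M_3 = 6(Δ_2 - Δ_1) = -14
Clamped end conditions give two more equations: 2h_0·M_0 + h_0·M_1 = 6(Δ_0 - S'(-1)) = -15 and h_2·M_2 + 2h_2·M_3 = 6(S'(5) - Δ_2) = -3.
Hence M_0 = -250/39, M_1 = 415/78, M_2 = -148/39, M_3 = 31/78.
On [-1, 1], S(t) = 6 - 2·(t + 1) - 125/39·(t + 1)² + 305/312·(t + 1)³.
With (t + 1) = 1/2: S(-1/2) = 3595/832.

4.3209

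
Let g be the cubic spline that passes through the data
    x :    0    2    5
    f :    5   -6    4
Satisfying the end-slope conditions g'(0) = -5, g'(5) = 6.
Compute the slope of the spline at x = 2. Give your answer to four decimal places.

-2.6500

With M_i denoting the second derivative at x_i, h_i = 2, 3, and Δ_i = (y_(i+1) − y_i)/h_i = -11/2, 10/3:
  2·M_0 + 10·M_1 + 3·M_2 = 6(Δ_1 - Δ_0) = 53
Clamped end conditions give two more equations: 2h_0·M_0 + h_0·M_1 = 6(Δ_0 - g'(0)) = -3 and h_1·M_1 + 2h_1·M_2 = 6(g'(5) - Δ_1) = 16.
Forward elimination and back-substitution give M_0 = -77/20, M_1 = 31/5, M_2 = -13/30.
On [2, 5], g'(x) = b_1 + 2c_1·(x - 2) + 3d_1·(x - 2)² with b_1 = Δ_1 - h_1(2M_1 + M_2)/6 = -53/20, c_1 = M_1/2 = 31/10, d_1 = (M_2 - M_1)/(6h_1) = -199/540. So g'(2) = -53/20.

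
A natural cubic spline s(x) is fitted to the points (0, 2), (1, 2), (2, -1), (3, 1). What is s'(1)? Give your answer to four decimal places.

-2.2667

With M_i denoting the second derivative at x_i, h_i = 1, 1, 1, and Δ_i = (y_(i+1) − y_i)/h_i = 0, -3, 2:
  1·M_0 + 4·M_1 + 1·M_2 = 6(Δ_1 - Δ_0) = -18
  1·M_1 + 4·M_2 + 1·M_3 = 6(Δ_2 - Δ_1) = 30
Natural end conditions: M_0 = M_3 = 0.
Forward elimination and back-substitution give M_0 = 0, M_1 = -34/5, M_2 = 46/5, M_3 = 0.
On [1, 2], s'(x) = b_1 + 2c_1·(x - 1) + 3d_1·(x - 1)² with b_1 = Δ_1 - h_1(2M_1 + M_2)/6 = -34/15, c_1 = M_1/2 = -17/5, d_1 = (M_2 - M_1)/(6h_1) = 8/3. So s'(1) = -34/15.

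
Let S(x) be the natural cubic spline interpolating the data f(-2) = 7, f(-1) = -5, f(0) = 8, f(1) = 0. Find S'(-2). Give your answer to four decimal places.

-20.0667

Write M_i for S''(x_i). With h_i = 1, 1, 1 and divided differences Δ_i = -12, 13, -8, the continuity of S' gives the tridiagonal system
  1·M_0 + 4·M_1 + 1·M_2 = 6(Δ_1 - Δ_0) = 150
  1·M_1 + 4·M_2 + 1·M_3 = 6(Δ_2 - Δ_1) = -126
Natural end conditions: M_0 = M_3 = 0.
Solving the tridiagonal system: M_0 = 0, M_1 = 242/5, M_2 = -218/5, M_3 = 0.
On [-2, -1], S'(x) = b_0 + 2c_0·(x + 2) + 3d_0·(x + 2)² with b_0 = Δ_0 - h_0(2M_0 + M_1)/6 = -301/15, c_0 = M_0/2 = 0, d_0 = (M_1 - M_0)/(6h_0) = 121/15. So S'(-2) = -301/15.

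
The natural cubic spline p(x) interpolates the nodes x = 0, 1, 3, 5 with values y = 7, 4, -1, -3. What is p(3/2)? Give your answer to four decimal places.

2.5497

With σ_i denoting the second derivative at x_i, h_i = 1, 2, 2, and Δ_i = (y_(i+1) − y_i)/h_i = -3, -5/2, -1:
  1·σ_0 + 6·σ_1 + 2·σ_2 = 6(Δ_1 - Δ_0) = 3
  2·σ_1 + 8·σ_2 + 2·σ_3 = 6(Δ_2 - Δ_1) = 9
Natural end conditions: σ_0 = σ_3 = 0.
Solving: σ_0 = 0, σ_1 = 3/22, σ_2 = 12/11, σ_3 = 0.
On [1, 3], p(x) = 4 - 65/22·(x - 1) + 3/44·(x - 1)² + 7/88·(x - 1)³.
With (x - 1) = 1/2: p(3/2) = 1795/704.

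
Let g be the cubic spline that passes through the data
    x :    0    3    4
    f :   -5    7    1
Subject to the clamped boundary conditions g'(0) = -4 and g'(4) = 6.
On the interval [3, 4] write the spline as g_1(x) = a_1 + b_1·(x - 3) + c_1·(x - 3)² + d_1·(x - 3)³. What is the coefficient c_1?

Let M_i = g''(x_i). Step sizes h_i = 3, 1; slopes of the chords Δ_i = (y_(i+1) - y_i)/h_i = 4, -6.
  3·M_0 + 8·M_1 + 1·M_2 = 6(Δ_1 - Δ_0) = -60
Clamped end conditions give two more equations: 2h_0·M_0 + h_0·M_1 = 6(Δ_0 - g'(0)) = 48 and h_1·M_1 + 2h_1·M_2 = 6(g'(4) - Δ_1) = 72.
Solving the tridiagonal system: M_0 = 18, M_1 = -20, M_2 = 46.
On [3, 4], with g_1(x) = a_1 + b_1·(x - 3) + c_1·(x - 3)² + d_1·(x - 3)³: c_1 = M_1/2 = -10, d_1 = (M_2 - M_1)/(6h_1) = 11, b_1 = Δ_1 - h_1(2M_1 + M_2)/6 = -7.

-10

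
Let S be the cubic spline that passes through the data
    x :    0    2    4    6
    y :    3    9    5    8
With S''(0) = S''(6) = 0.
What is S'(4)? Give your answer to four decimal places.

-1.0333

Put m_i = S'' at the i-th knot. Here h = (2, 2, 2) and Δ = (3, -2, 3/2), so the interior equations h_(i-1)·m_(i-1) + 2(h_(i-1)+h_i)·m_i + h_i·m_(i+1) = 6(Δ_i − Δ_(i-1)) read
  2·m_0 + 8·m_1 + 2·m_2 = 6(Δ_1 - Δ_0) = -30
  2·m_1 + 8·m_2 + 2·m_3 = 6(Δ_2 - Δ_1) = 21
Natural end conditions: m_0 = m_3 = 0.
Solving: m_0 = 0, m_1 = -47/10, m_2 = 19/5, m_3 = 0.
On [4, 6], S'(x) = b_2 + 2c_2·(x - 4) + 3d_2·(x - 4)² with b_2 = Δ_2 - h_2(2m_2 + m_3)/6 = -31/30, c_2 = m_2/2 = 19/10, d_2 = (m_3 - m_2)/(6h_2) = -19/60. So S'(4) = -31/30.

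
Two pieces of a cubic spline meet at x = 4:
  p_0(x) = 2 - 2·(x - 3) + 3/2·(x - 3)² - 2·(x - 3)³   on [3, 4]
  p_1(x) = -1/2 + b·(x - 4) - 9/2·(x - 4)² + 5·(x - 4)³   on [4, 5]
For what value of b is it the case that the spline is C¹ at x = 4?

p_0'(x) = -2 + 3·(x - 3) - 6·(x - 3)², so p_0'(4) = -5. On the right, p_1'(4) = b, so b = -5.

-5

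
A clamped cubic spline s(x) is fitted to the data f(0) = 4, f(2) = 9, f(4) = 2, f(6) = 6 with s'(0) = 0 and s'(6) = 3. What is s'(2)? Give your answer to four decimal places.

Write M_i for s''(x_i). With h_i = 2, 2, 2 and divided differences Δ_i = 5/2, -7/2, 2, the continuity of s' gives the tridiagonal system
  2·M_0 + 8·M_1 + 2·M_2 = 6(Δ_1 - Δ_0) = -36
  2·M_1 + 8·M_2 + 2·M_3 = 6(Δ_2 - Δ_1) = 33
Clamped end conditions give two more equations: 2h_0·M_0 + h_0·M_1 = 6(Δ_0 - s'(0)) = 15 and h_2·M_2 + 2h_2·M_3 = 6(s'(6) - Δ_2) = 6.
Solving the tridiagonal system: M_0 = 39/5, M_1 = -81/10, M_2 = 33/5, M_3 = -9/5.
On [2, 4], s'(x) = b_1 + 2c_1·(x - 2) + 3d_1·(x - 2)² with b_1 = Δ_1 - h_1(2M_1 + M_2)/6 = -3/10, c_1 = M_1/2 = -81/20, d_1 = (M_2 - M_1)/(6h_1) = 49/40. So s'(2) = -3/10.

-0.3000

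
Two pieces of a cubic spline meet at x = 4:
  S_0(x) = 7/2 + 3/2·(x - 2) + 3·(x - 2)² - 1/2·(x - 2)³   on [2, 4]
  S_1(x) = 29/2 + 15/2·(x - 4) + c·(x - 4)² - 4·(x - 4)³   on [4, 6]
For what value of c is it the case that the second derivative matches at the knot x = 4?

0

S_0''(x) = 6 - 3·(x - 2), so S_0''(4) = 0. On the right, S_1''(4) = 2c, so c = 0.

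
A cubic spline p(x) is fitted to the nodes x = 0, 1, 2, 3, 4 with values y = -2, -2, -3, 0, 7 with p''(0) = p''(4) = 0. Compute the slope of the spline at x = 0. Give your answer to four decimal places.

0.4821

Put M_i = p'' at the i-th knot. Here h = (1, 1, 1, 1) and Δ = (0, -1, 3, 7), so the interior equations h_(i-1)·M_(i-1) + 2(h_(i-1)+h_i)·M_i + h_i·M_(i+1) = 6(Δ_i − Δ_(i-1)) read
  1·M_0 + 4·M_1 + 1·M_2 = 6(Δ_1 - Δ_0) = -6
  1·M_1 + 4·M_2 + 1·M_3 = 6(Δ_2 - Δ_1) = 24
  1·M_2 + 4·M_3 + 1·M_4 = 6(Δ_3 - Δ_2) = 24
Natural end conditions: M_0 = M_4 = 0.
Hence M_0 = 0, M_1 = -81/28, M_2 = 39/7, M_3 = 129/28, M_4 = 0.
On [0, 1], p'(x) = b_0 + 2c_0·x + 3d_0·x² with b_0 = Δ_0 - h_0(2M_0 + M_1)/6 = 27/56, c_0 = M_0/2 = 0, d_0 = (M_1 - M_0)/(6h_0) = -27/56. So p'(0) = 27/56.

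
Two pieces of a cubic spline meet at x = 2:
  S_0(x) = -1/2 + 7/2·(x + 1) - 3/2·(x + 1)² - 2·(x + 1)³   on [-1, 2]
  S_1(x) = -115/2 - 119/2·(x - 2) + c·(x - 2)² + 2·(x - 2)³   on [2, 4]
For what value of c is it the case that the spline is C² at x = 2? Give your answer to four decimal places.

-19.5000

S_0''(x) = -3 - 12·(x + 1), so S_0''(2) = -39. On the right, S_1''(2) = 2c, so c = -39/2.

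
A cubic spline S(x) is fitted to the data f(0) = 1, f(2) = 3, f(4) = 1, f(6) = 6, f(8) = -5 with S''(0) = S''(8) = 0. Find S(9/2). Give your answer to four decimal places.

Let m_i = S''(x_i). Step sizes h_i = 2, 2, 2, 2; slopes of the chords Δ_i = (y_(i+1) - y_i)/h_i = 1, -1, 5/2, -11/2.
  2·m_0 + 8·m_1 + 2·m_2 = 6(Δ_1 - Δ_0) = -12
  2·m_1 + 8·m_2 + 2·m_3 = 6(Δ_2 - Δ_1) = 21
  2·m_2 + 8·m_3 + 2·m_4 = 6(Δ_3 - Δ_2) = -48
Natural end conditions: m_0 = m_4 = 0.
Forward elimination and back-substitution give m_0 = 0, m_1 = -39/14, m_2 = 36/7, m_3 = -51/7, m_4 = 0.
On [4, 6], S(x) = 1 + 3/2·(x - 4) + 18/7·(x - 4)² - 29/28·(x - 4)³.
With (x - 4) = 1/2: S(9/2) = 507/224.

2.2634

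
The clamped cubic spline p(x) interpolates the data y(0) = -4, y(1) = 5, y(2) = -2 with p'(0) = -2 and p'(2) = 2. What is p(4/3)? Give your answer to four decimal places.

With M_i denoting the second derivative at x_i, h_i = 1, 1, and Δ_i = (y_(i+1) − y_i)/h_i = 9, -7:
  1·M_0 + 4·M_1 + 1·M_2 = 6(Δ_1 - Δ_0) = -96
Clamped end conditions give two more equations: 2h_0·M_0 + h_0·M_1 = 6(Δ_0 - p'(0)) = 66 and h_1·M_1 + 2h_1·M_2 = 6(p'(2) - Δ_1) = 54.
Solving the tridiagonal system: M_0 = 59, M_1 = -52, M_2 = 53.
On [1, 2], p(x) = 5 + 3/2·(x - 1) - 26·(x - 1)² + 35/2·(x - 1)³.
With (x - 1) = 1/3: p(4/3) = 88/27.

3.2593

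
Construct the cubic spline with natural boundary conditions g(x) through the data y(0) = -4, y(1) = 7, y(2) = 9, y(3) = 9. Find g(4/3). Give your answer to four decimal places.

Put m_i = g'' at the i-th knot. Here h = (1, 1, 1) and Δ = (11, 2, 0), so the interior equations h_(i-1)·m_(i-1) + 2(h_(i-1)+h_i)·m_i + h_i·m_(i+1) = 6(Δ_i − Δ_(i-1)) read
  1·m_0 + 4·m_1 + 1·m_2 = 6(Δ_1 - Δ_0) = -54
  1·m_1 + 4·m_2 + 1·m_3 = 6(Δ_2 - Δ_1) = -12
Natural end conditions: m_0 = m_3 = 0.
Hence m_0 = 0, m_1 = -68/5, m_2 = 2/5, m_3 = 0.
On [1, 2], g(x) = 7 + 97/15·(x - 1) - 34/5·(x - 1)² + 7/3·(x - 1)³.
With (x - 1) = 1/3: g(4/3) = 3437/405.

8.4864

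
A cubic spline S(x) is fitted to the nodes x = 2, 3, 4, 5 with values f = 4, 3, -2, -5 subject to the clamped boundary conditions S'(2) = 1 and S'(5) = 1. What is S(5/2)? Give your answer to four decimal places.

4.0500

Write σ_i for S''(x_i). With h_i = 1, 1, 1 and divided differences Δ_i = -1, -5, -3, the continuity of S' gives the tridiagonal system
  1·σ_0 + 4·σ_1 + 1·σ_2 = 6(Δ_1 - Δ_0) = -24
  1·σ_1 + 4·σ_2 + 1·σ_3 = 6(Δ_2 - Δ_1) = 12
Clamped end conditions give two more equations: 2h_0·σ_0 + h_0·σ_1 = 6(Δ_0 - S'(2)) = -12 and h_2·σ_2 + 2h_2·σ_3 = 6(S'(5) - Δ_2) = 24.
Forward elimination and back-substitution give σ_0 = -16/5, σ_1 = -28/5, σ_2 = 8/5, σ_3 = 56/5.
On [2, 3], S(x) = 4 + 1·(x - 2) - 8/5·(x - 2)² - 2/5·(x - 2)³.
With (x - 2) = 1/2: S(5/2) = 81/20.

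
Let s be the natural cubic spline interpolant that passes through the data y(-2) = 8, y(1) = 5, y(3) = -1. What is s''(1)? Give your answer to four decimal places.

Put M_i = s'' at the i-th knot. Here h = (3, 2) and Δ = (-1, -3), so the interior equations h_(i-1)·M_(i-1) + 2(h_(i-1)+h_i)·M_i + h_i·M_(i+1) = 6(Δ_i − Δ_(i-1)) read
  3·M_0 + 10·M_1 + 2·M_2 = 6(Δ_1 - Δ_0) = -12
Natural end conditions: M_0 = M_2 = 0.
Solving the tridiagonal system: M_0 = 0, M_1 = -6/5, M_2 = 0.

-1.2000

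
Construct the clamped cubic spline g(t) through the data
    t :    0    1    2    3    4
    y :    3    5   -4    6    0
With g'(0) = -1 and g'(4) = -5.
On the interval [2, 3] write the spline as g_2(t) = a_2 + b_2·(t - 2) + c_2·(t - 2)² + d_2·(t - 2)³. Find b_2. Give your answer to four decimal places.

Let m_i = g''(x_i). Step sizes h_i = 1, 1, 1, 1; slopes of the chords Δ_i = (y_(i+1) - y_i)/h_i = 2, -9, 10, -6.
  1·m_0 + 4·m_1 + 1·m_2 = 6(Δ_1 - Δ_0) = -66
  1·m_1 + 4·m_2 + 1·m_3 = 6(Δ_2 - Δ_1) = 114
  1·m_2 + 4·m_3 + 1·m_4 = 6(Δ_3 - Δ_2) = -96
Clamped end conditions give two more equations: 2h_0·m_0 + h_0·m_1 = 6(Δ_0 - g'(0)) = 18 and h_3·m_3 + 2h_3·m_4 = 6(g'(4) - Δ_3) = 6.
Solving: m_0 = 743/28, m_1 = -491/14, m_2 = 191/4, m_3 = -587/14, m_4 = 671/28.
On [2, 3], with g_2(t) = a_2 + b_2·(t - 2) + c_2·(t - 2)² + d_2·(t - 2)³: c_2 = m_2/2 = 191/8, d_2 = (m_3 - m_2)/(6h_2) = -837/56, b_2 = Δ_2 - h_2(2m_2 + m_3)/6 = 15/14.

1.0714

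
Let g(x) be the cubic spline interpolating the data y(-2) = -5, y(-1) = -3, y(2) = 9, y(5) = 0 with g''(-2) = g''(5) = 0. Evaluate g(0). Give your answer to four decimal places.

1.1762

Write M_i for g''(x_i). With h_i = 1, 3, 3 and divided differences Δ_i = 2, 4, -3, the continuity of g' gives the tridiagonal system
  1·M_0 + 8·M_1 + 3·M_2 = 6(Δ_1 - Δ_0) = 12
  3·M_1 + 12·M_2 + 3·M_3 = 6(Δ_2 - Δ_1) = -42
Natural end conditions: M_0 = M_3 = 0.
Forward elimination and back-substitution give M_0 = 0, M_1 = 90/29, M_2 = -124/29, M_3 = 0.
On [-1, 2], g(x) = -3 + 88/29·(x + 1) + 45/29·(x + 1)² - 107/261·(x + 1)³.
With (x + 1) = 1: g(0) = 307/261.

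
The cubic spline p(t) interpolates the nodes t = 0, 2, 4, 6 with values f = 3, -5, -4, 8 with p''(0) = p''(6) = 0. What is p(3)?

Put M_i = p'' at the i-th knot. Here h = (2, 2, 2) and Δ = (-4, 1/2, 6), so the interior equations h_(i-1)·M_(i-1) + 2(h_(i-1)+h_i)·M_i + h_i·M_(i+1) = 6(Δ_i − Δ_(i-1)) read
  2·M_0 + 8·M_1 + 2·M_2 = 6(Δ_1 - Δ_0) = 27
  2·M_1 + 8·M_2 + 2·M_3 = 6(Δ_2 - Δ_1) = 33
Natural end conditions: M_0 = M_3 = 0.
Solving: M_0 = 0, M_1 = 5/2, M_2 = 7/2, M_3 = 0.
On [2, 4], p(t) = -5 - 7/3·(t - 2) + 5/4·(t - 2)² + 1/12·(t - 2)³.
With (t - 2) = 1: p(3) = -6.

-6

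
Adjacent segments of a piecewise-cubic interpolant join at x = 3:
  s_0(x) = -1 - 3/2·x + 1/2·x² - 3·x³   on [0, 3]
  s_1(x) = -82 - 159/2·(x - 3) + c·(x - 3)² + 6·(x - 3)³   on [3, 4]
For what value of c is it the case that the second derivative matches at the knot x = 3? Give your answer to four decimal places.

-26.5000

s_0''(x) = 1 - 18·x, so s_0''(3) = -53. On the right, s_1''(3) = 2c, so c = -53/2.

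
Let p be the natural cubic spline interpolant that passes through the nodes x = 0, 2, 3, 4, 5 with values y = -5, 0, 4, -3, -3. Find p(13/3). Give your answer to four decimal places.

-3.9841

Let M_i = p''(x_i). Step sizes h_i = 2, 1, 1, 1; slopes of the chords Δ_i = (y_(i+1) - y_i)/h_i = 5/2, 4, -7, 0.
  2·M_0 + 6·M_1 + 1·M_2 = 6(Δ_1 - Δ_0) = 9
  1·M_1 + 4·M_2 + 1·M_3 = 6(Δ_2 - Δ_1) = -66
  1·M_2 + 4·M_3 + 1·M_4 = 6(Δ_3 - Δ_2) = 42
Natural end conditions: M_0 = M_4 = 0.
Hence M_0 = 0, M_1 = 441/86, M_2 = -936/43, M_3 = 1371/86, M_4 = 0.
On [4, 5], p(x) = -3 - 457/86·(x - 4) + 1371/172·(x - 4)² - 457/172·(x - 4)³.
With (x - 4) = 1/3: p(13/3) = -9251/2322.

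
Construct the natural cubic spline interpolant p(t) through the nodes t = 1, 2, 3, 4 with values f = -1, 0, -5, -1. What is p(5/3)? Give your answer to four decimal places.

Put σ_i = p'' at the i-th knot. Here h = (1, 1, 1) and Δ = (1, -5, 4), so the interior equations h_(i-1)·σ_(i-1) + 2(h_(i-1)+h_i)·σ_i + h_i·σ_(i+1) = 6(Δ_i − Δ_(i-1)) read
  1·σ_0 + 4·σ_1 + 1·σ_2 = 6(Δ_1 - Δ_0) = -36
  1·σ_1 + 4·σ_2 + 1·σ_3 = 6(Δ_2 - Δ_1) = 54
Natural end conditions: σ_0 = σ_3 = 0.
Solving: σ_0 = 0, σ_1 = -66/5, σ_2 = 84/5, σ_3 = 0.
On [1, 2], p(t) = -1 + 16/5·(t - 1) + 0·(t - 1)² - 11/5·(t - 1)³.
With (t - 1) = 2/3: p(5/3) = 13/27.

0.4815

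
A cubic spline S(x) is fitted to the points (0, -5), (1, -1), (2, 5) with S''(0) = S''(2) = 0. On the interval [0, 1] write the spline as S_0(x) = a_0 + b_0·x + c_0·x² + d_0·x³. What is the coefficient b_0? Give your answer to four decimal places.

Let σ_i = S''(x_i). Step sizes h_i = 1, 1; slopes of the chords Δ_i = (y_(i+1) - y_i)/h_i = 4, 6.
  1·σ_0 + 4·σ_1 + 1·σ_2 = 6(Δ_1 - Δ_0) = 12
Natural end conditions: σ_0 = σ_2 = 0.
Hence σ_0 = 0, σ_1 = 3, σ_2 = 0.
On [0, 1], with S_0(x) = a_0 + b_0·x + c_0·x² + d_0·x³: c_0 = σ_0/2 = 0, d_0 = (σ_1 - σ_0)/(6h_0) = 1/2, b_0 = Δ_0 - h_0(2σ_0 + σ_1)/6 = 7/2.

3.5000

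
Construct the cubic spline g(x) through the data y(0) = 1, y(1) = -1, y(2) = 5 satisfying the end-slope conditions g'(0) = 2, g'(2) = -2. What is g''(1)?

Put m_i = g'' at the i-th knot. Here h = (1, 1) and Δ = (-2, 6), so the interior equations h_(i-1)·m_(i-1) + 2(h_(i-1)+h_i)·m_i + h_i·m_(i+1) = 6(Δ_i − Δ_(i-1)) read
  1·m_0 + 4·m_1 + 1·m_2 = 6(Δ_1 - Δ_0) = 48
Clamped end conditions give two more equations: 2h_0·m_0 + h_0·m_1 = 6(Δ_0 - g'(0)) = -24 and h_1·m_1 + 2h_1·m_2 = 6(g'(2) - Δ_1) = -48.
Solving the tridiagonal system: m_0 = -26, m_1 = 28, m_2 = -38.

28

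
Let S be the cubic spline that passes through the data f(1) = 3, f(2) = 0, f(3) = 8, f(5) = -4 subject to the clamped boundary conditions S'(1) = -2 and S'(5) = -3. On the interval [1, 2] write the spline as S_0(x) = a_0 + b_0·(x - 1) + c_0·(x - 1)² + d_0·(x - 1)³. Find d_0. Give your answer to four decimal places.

7.1364

Let m_i = S''(x_i). Step sizes h_i = 1, 1, 2; slopes of the chords Δ_i = (y_(i+1) - y_i)/h_i = -3, 8, -6.
  1·m_0 + 4·m_1 + 1·m_2 = 6(Δ_1 - Δ_0) = 66
  1·m_1 + 6·m_2 + 2·m_3 = 6(Δ_2 - Δ_1) = -84
Clamped end conditions give two more equations: 2h_0·m_0 + h_0·m_1 = 6(Δ_0 - S'(1)) = -6 and h_2·m_2 + 2h_2·m_3 = 6(S'(5) - Δ_2) = 18.
Hence m_0 = -179/11, m_1 = 292/11, m_2 = -263/11, m_3 = 181/11.
On [1, 2], with S_0(x) = a_0 + b_0·(x - 1) + c_0·(x - 1)² + d_0·(x - 1)³: c_0 = m_0/2 = -179/22, d_0 = (m_1 - m_0)/(6h_0) = 157/22, b_0 = Δ_0 - h_0(2m_0 + m_1)/6 = -2.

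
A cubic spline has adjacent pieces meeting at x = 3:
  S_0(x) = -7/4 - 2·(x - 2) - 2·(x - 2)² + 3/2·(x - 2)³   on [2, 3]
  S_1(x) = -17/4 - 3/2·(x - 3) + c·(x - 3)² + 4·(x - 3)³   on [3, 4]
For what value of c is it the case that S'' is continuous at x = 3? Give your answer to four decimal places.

2.5000

S_0''(x) = -4 + 9·(x - 2), so S_0''(3) = 5. On the right, S_1''(3) = 2c, so c = 5/2.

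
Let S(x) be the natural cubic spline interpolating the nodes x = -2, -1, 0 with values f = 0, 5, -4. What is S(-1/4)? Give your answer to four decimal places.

-0.9297

With m_i denoting the second derivative at x_i, h_i = 1, 1, and Δ_i = (y_(i+1) − y_i)/h_i = 5, -9:
  1·m_0 + 4·m_1 + 1·m_2 = 6(Δ_1 - Δ_0) = -84
Natural end conditions: m_0 = m_2 = 0.
Solving: m_0 = 0, m_1 = -21, m_2 = 0.
On [-1, 0], S(x) = 5 - 2·(x + 1) - 21/2·(x + 1)² + 7/2·(x + 1)³.
With (x + 1) = 3/4: S(-1/4) = -119/128.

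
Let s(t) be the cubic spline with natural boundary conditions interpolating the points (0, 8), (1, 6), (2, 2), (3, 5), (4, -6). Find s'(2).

1

Put m_i = s'' at the i-th knot. Here h = (1, 1, 1, 1) and Δ = (-2, -4, 3, -11), so the interior equations h_(i-1)·m_(i-1) + 2(h_(i-1)+h_i)·m_i + h_i·m_(i+1) = 6(Δ_i − Δ_(i-1)) read
  1·m_0 + 4·m_1 + 1·m_2 = 6(Δ_1 - Δ_0) = -12
  1·m_1 + 4·m_2 + 1·m_3 = 6(Δ_2 - Δ_1) = 42
  1·m_2 + 4·m_3 + 1·m_4 = 6(Δ_3 - Δ_2) = -84
Natural end conditions: m_0 = m_4 = 0.
Solving: m_0 = 0, m_1 = -54/7, m_2 = 132/7, m_3 = -180/7, m_4 = 0.
On [2, 3], s'(t) = b_2 + 2c_2·(t - 2) + 3d_2·(t - 2)² with b_2 = Δ_2 - h_2(2m_2 + m_3)/6 = 1, c_2 = m_2/2 = 66/7, d_2 = (m_3 - m_2)/(6h_2) = -52/7. So s'(2) = 1.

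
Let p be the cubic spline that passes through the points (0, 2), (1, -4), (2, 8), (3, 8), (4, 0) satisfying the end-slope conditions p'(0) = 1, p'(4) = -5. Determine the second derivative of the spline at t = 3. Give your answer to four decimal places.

Write M_i for p''(x_i). With h_i = 1, 1, 1, 1 and divided differences Δ_i = -6, 12, 0, -8, the continuity of p' gives the tridiagonal system
  1·M_0 + 4·M_1 + 1·M_2 = 6(Δ_1 - Δ_0) = 108
  1·M_1 + 4·M_2 + 1·M_3 = 6(Δ_2 - Δ_1) = -72
  1·M_2 + 4·M_3 + 1·M_4 = 6(Δ_3 - Δ_2) = -48
Clamped end conditions give two more equations: 2h_0·M_0 + h_0·M_1 = 6(Δ_0 - p'(0)) = -42 and h_3·M_3 + 2h_3·M_4 = 6(p'(4) - Δ_3) = 18.
Solving the tridiagonal system: M_0 = -303/7, M_1 = 312/7, M_2 = -27, M_3 = -60/7, M_4 = 93/7.

-8.5714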